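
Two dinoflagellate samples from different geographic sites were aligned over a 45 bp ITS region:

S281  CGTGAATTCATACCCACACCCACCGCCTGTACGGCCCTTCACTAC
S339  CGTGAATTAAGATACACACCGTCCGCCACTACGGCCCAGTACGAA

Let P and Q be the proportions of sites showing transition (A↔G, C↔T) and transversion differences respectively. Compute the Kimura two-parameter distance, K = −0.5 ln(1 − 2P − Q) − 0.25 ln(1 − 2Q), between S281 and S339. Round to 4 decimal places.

0.3705

Differing sites — 9:C/A (Tv); 11:T/G (Tv); 13:C/T (Ti); 14:C/A (Tv); 21:C/G (Tv); 22:A/T (Tv); 28:T/A (Tv); 29:G/C (Tv); 38:T/A (Tv); 39:T/G (Tv); 40:C/T (Ti); 43:T/G (Tv); 45:C/A (Tv).
Of the 13 differences, 2 transitions and 11 transversions over 45 sites: P = 2/45 = 0.044444, Q = 11/45 = 0.244444.
d = −0.5·ln(0.666668) − 0.25·ln(0.511112) = −0.5·(-0.405463) − 0.25·(-0.671167) = 0.3705.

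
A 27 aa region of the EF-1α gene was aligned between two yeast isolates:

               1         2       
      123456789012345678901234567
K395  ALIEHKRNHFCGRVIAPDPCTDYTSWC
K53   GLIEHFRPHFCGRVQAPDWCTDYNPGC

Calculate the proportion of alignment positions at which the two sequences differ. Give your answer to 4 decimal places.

Differing sites — 1:A/G; 6:K/F; 8:N/P; 15:I/Q; 19:P/W; 24:T/N; 25:S/P; 26:W/G.
There are 8 differences over 27 sites, so p = 8/27 = 0.2963.

0.2963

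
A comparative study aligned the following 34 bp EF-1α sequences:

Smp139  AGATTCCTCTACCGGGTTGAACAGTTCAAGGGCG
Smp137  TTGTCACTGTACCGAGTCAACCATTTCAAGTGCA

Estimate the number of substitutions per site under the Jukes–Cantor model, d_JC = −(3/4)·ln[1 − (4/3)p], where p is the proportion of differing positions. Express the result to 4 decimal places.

Differing sites — 1:A/T; 2:G/T; 3:A/G; 5:T/C; 6:C/A; 9:C/G; 15:G/A; 18:T/C; 19:G/A; 21:A/C; 24:G/T; 31:G/T; 34:G/A.
p = 13/34 = 0.382353.
d = −0.75 · ln(1 − (4/3)·0.382353) = −0.75 · ln(0.490196) = −0.75 · (-0.712950) = 0.5347.

0.5347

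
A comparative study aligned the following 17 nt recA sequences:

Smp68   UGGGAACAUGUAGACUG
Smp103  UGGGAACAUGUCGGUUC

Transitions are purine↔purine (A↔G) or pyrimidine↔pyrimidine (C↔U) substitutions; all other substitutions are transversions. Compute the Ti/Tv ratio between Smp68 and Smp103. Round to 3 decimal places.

1.000

Mismatches occur at site 12 (A↔C, transversion), site 14 (A↔G, transition), site 15 (C↔U, transition), site 17 (G↔C, transversion).
Of the 4 differences, 2 transitions and 2 transversions, so Ti/Tv = 2/2 = 1.000.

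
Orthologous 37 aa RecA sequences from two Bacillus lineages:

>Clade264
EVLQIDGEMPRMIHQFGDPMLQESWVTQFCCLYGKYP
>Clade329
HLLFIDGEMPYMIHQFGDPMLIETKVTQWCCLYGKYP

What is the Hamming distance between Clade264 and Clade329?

The sequences differ at positions 1 (E/H), 2 (V/L), 4 (Q/F), 11 (R/Y), 22 (Q/I), 24 (S/T), 25 (W/K), 29 (F/W).
That gives 8 mismatches out of 37 aligned sites, so the Hamming distance is 8.

8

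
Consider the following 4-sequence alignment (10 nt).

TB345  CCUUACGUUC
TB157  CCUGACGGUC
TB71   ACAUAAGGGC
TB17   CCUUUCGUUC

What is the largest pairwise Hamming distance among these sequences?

6

Pairwise Hamming distances:
  TB345 vs TB157: 2
  TB345 vs TB71: 5
  TB345 vs TB17: 1
  TB157 vs TB71: 5
  TB157 vs TB17: 3
  TB71 vs TB17: 6
The largest is 6, between TB71 and TB17.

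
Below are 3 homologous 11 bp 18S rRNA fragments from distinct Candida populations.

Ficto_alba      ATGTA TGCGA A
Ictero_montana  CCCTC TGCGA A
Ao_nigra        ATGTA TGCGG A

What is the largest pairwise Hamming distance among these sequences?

Pairwise Hamming distances:
  Ficto_alba vs Ictero_montana: 4
  Ficto_alba vs Ao_nigra: 1
  Ictero_montana vs Ao_nigra: 5
The largest is 5, between Ictero_montana and Ao_nigra.

5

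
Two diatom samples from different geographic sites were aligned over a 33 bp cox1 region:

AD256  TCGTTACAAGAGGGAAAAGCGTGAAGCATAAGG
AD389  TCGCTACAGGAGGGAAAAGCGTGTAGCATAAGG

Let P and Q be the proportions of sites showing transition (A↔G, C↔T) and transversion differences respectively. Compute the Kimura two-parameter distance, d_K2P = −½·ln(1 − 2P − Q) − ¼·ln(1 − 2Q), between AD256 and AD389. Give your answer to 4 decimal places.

0.0978

Mismatches occur at site 4 (T↔C, transition), site 9 (A↔G, transition), site 24 (A↔T, transversion).
Of the 3 differences, 2 transitions and 1 transversion over 33 sites: P = 2/33 = 0.060606, Q = 1/33 = 0.030303.
d = −0.5·ln(0.848485) − 0.25·ln(0.939394) = −0.5·(-0.164303) − 0.25·(-0.062520) = 0.0978.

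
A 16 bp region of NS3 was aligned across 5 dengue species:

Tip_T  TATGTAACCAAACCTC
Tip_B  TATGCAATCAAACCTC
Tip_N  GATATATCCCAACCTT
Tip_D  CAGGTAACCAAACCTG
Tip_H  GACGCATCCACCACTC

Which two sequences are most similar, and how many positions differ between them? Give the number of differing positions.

Pairwise Hamming distances:
  Tip_T vs Tip_B: 2
  Tip_T vs Tip_N: 5
  Tip_T vs Tip_D: 3
  Tip_T vs Tip_H: 7
  Tip_B vs Tip_N: 7
  Tip_B vs Tip_D: 5
  Tip_B vs Tip_H: 7
  Tip_N vs Tip_D: 6
  Tip_N vs Tip_H: 8
  Tip_D vs Tip_H: 8
The smallest is 2, between Tip_T and Tip_B.

2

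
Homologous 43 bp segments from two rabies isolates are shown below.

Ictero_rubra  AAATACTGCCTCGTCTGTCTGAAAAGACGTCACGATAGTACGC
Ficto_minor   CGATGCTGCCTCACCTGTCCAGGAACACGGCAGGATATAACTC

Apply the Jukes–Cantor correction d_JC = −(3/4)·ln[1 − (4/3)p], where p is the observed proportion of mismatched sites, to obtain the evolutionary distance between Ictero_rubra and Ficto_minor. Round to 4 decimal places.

Mismatches occur at site 1 (A→C), site 2 (A→G), site 5 (A→G), site 13 (G→A), site 14 (T→C), site 20 (T→C), site 21 (G→A), site 22 (A→G), site 23 (A→G), site 26 (G→C), site 30 (T→G), site 33 (C→G), site 38 (G→T), site 39 (T→A), site 42 (G→T).
p = 15/43 = 0.348837.
d = −0.75 · ln(1 − (4/3)·0.348837) = −0.75 · ln(0.534884) = −0.75 · (-0.625705) = 0.4693.

0.4693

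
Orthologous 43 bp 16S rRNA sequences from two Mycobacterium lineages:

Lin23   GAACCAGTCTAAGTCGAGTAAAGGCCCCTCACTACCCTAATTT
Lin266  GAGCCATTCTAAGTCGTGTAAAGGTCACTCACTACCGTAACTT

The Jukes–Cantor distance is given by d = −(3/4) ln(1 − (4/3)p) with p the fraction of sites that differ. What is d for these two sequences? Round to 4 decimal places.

0.1835

The sequences differ at positions 3 (A/G), 7 (G/T), 17 (A/T), 25 (C/T), 27 (C/A), 37 (C/G), 41 (T/C).
p = 7/43 = 0.162791.
d = −0.75 · ln(1 − (4/3)·0.162791) = −0.75 · ln(0.782945) = −0.75 · (-0.244693) = 0.1835.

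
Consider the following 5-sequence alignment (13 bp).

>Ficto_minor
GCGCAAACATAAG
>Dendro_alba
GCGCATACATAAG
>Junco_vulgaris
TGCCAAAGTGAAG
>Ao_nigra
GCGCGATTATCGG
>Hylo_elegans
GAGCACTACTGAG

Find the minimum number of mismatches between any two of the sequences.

1

Pairwise Hamming distances:
  Ficto_minor vs Dendro_alba: 1
  Ficto_minor vs Junco_vulgaris: 6
  Ficto_minor vs Ao_nigra: 5
  Ficto_minor vs Hylo_elegans: 6
  Dendro_alba vs Junco_vulgaris: 7
  Dendro_alba vs Ao_nigra: 6
  Dendro_alba vs Hylo_elegans: 6
  Junco_vulgaris vs Ao_nigra: 10
  Junco_vulgaris vs Hylo_elegans: 9
  Ao_nigra vs Hylo_elegans: 7
The smallest is 1, between Ficto_minor and Dendro_alba.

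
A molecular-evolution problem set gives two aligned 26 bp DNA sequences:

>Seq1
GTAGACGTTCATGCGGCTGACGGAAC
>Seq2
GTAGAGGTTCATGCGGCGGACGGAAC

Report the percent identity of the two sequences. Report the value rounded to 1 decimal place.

Differing sites — 6:C/G; 18:T/G.
24 of the 26 sites match, so the percent identity is 24/26 × 100 = 92.3%.

92.3%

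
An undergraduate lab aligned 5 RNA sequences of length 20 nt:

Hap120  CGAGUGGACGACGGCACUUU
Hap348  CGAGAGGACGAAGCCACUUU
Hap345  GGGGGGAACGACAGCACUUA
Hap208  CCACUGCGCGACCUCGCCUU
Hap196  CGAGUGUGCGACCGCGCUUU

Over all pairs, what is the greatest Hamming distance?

12

Pairwise Hamming distances:
  Hap120 vs Hap348: 3
  Hap120 vs Hap345: 6
  Hap120 vs Hap208: 8
  Hap120 vs Hap196: 4
  Hap348 vs Hap345: 8
  Hap348 vs Hap208: 10
  Hap348 vs Hap196: 7
  Hap345 vs Hap208: 12
  Hap345 vs Hap196: 8
  Hap208 vs Hap196: 5
The largest is 12, between Hap345 and Hap208.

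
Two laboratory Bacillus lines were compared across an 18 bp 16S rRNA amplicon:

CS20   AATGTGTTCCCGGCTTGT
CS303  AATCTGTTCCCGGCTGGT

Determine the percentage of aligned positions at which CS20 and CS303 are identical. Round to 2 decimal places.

88.89%

Differing sites — 4:G/C; 16:T/G.
16 of the 18 sites match, so the percent identity is 16/18 × 100 = 88.89%.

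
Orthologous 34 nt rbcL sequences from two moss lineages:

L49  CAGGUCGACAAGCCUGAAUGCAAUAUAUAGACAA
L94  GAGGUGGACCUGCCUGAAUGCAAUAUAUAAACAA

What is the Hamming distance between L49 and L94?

The sequences differ at positions 1 (C/G), 6 (C/G), 10 (A/C), 11 (A/U), 30 (G/A).
That gives 5 mismatches out of 34 aligned sites, so the Hamming distance is 5.

5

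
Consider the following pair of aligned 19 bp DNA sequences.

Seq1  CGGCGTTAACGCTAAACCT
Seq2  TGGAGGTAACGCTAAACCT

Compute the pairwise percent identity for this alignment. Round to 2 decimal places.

84.21%

Mismatches occur at site 1 (C→T), site 4 (C→A), site 6 (T→G).
16 of the 19 sites match, so the percent identity is 16/19 × 100 = 84.21%.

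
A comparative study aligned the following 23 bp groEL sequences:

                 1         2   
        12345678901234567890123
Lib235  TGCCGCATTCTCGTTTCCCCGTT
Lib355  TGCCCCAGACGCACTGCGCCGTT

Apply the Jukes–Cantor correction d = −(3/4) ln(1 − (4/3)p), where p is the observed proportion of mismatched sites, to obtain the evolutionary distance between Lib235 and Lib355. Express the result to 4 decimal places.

The sequences differ at positions 5 (G/C), 8 (T/G), 9 (T/A), 11 (T/G), 13 (G/A), 14 (T/C), 16 (T/G), 18 (C/G).
p = 8/23 = 0.347826.
d = −0.75 · ln(1 − (4/3)·0.347826) = −0.75 · ln(0.536232) = −0.75 · (-0.623188) = 0.4674.

0.4674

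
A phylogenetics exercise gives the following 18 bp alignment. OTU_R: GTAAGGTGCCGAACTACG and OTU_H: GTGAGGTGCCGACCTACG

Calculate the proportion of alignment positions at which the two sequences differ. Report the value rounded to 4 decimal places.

0.1111

Mismatches occur at site 3 (A↔G), site 13 (A↔C).
There are 2 differences over 18 sites, so p = 2/18 = 0.1111.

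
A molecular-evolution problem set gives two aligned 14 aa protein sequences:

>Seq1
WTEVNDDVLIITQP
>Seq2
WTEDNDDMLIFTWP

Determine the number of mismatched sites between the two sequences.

Differing sites — 4:V/D; 8:V/M; 11:I/F; 13:Q/W.
That gives 4 mismatches out of 14 aligned sites, so the Hamming distance is 4.

4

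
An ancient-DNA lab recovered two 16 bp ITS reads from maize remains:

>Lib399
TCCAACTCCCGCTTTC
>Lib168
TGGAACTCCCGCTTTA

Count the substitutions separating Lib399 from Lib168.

Mismatches occur at site 2 (C→G), site 3 (C→G), site 16 (C→A).
That gives 3 mismatches out of 16 aligned sites, so the Hamming distance is 3.

3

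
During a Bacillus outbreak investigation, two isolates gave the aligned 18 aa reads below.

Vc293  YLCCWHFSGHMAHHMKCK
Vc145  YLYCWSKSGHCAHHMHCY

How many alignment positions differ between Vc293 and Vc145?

Differing sites — 3:C/Y; 6:H/S; 7:F/K; 11:M/C; 16:K/H; 18:K/Y.
That gives 6 mismatches out of 18 aligned sites, so the Hamming distance is 6.

6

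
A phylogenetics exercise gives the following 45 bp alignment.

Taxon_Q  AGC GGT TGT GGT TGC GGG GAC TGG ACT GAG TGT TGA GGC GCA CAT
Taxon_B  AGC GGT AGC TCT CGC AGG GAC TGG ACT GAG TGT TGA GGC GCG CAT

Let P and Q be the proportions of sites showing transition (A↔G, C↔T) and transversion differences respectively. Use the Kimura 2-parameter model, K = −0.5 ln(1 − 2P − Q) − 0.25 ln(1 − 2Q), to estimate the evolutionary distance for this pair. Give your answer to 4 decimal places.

0.1759

Mismatches occur at site 7 (T/A, transversion), site 9 (T/C, transition), site 10 (G/T, transversion), site 11 (G/C, transversion), site 13 (T/C, transition), site 16 (G/A, transition), site 42 (A/G, transition).
Of the 7 differences, 4 transitions and 3 transversions over 45 sites: P = 4/45 = 0.088889, Q = 3/45 = 0.066667.
d = −0.5·ln(0.755555) − 0.25·ln(0.866666) = −0.5·(-0.280303) − 0.25·(-0.143102) = 0.1759.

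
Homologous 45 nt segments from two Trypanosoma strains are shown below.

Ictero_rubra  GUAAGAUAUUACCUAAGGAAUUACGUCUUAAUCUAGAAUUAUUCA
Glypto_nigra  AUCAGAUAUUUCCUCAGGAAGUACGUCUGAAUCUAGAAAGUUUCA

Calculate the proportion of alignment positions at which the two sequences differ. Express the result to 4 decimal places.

0.2000

Mismatches occur at site 1 (G/A), site 3 (A/C), site 11 (A/U), site 15 (A/C), site 21 (U/G), site 29 (U/G), site 39 (U/A), site 40 (U/G), site 41 (A/U).
There are 9 differences over 45 sites, so p = 9/45 = 0.2000.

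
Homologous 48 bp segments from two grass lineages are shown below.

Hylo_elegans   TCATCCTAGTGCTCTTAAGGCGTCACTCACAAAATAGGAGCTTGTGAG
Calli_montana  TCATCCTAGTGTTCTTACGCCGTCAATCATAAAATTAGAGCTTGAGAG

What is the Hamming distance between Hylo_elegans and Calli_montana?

Differing sites — 12:C/T; 18:A/C; 20:G/C; 26:C/A; 30:C/T; 36:A/T; 37:G/A; 45:T/A.
That gives 8 mismatches out of 48 aligned sites, so the Hamming distance is 8.

8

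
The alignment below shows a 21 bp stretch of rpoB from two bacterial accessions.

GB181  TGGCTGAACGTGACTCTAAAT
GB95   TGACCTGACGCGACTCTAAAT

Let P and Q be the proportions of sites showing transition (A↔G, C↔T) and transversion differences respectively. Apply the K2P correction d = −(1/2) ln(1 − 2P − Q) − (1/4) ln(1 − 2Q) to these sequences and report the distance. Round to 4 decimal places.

Mismatches occur at site 3 (G↔A, transition), site 5 (T↔C, transition), site 6 (G↔T, transversion), site 7 (A↔G, transition), site 11 (T↔C, transition).
Of the 5 differences, 4 transitions and 1 transversion over 21 sites: P = 4/21 = 0.190476, Q = 1/21 = 0.047619.
d = −0.5·ln(0.571429) − 0.25·ln(0.904762) = −0.5·(-0.559615) − 0.25·(-0.100083) = 0.3048.

0.3048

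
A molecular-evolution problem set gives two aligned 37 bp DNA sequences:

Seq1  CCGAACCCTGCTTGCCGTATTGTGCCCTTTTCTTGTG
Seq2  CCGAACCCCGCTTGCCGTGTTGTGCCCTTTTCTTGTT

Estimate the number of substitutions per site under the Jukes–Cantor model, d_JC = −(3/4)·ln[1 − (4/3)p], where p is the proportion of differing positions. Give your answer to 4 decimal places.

0.0858

Differing sites — 9:T/C; 19:A/G; 37:G/T.
p = 3/37 = 0.081081.
d = −0.75 · ln(1 − (4/3)·0.081081) = −0.75 · ln(0.891892) = −0.75 · (-0.114410) = 0.0858.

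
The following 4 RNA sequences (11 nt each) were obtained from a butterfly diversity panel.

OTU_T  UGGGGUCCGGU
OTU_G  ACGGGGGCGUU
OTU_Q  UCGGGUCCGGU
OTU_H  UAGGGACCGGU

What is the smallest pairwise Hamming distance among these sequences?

Pairwise Hamming distances:
  OTU_T vs OTU_G: 5
  OTU_T vs OTU_Q: 1
  OTU_T vs OTU_H: 2
  OTU_G vs OTU_Q: 4
  OTU_G vs OTU_H: 5
  OTU_Q vs OTU_H: 2
The smallest is 1, between OTU_T and OTU_Q.

1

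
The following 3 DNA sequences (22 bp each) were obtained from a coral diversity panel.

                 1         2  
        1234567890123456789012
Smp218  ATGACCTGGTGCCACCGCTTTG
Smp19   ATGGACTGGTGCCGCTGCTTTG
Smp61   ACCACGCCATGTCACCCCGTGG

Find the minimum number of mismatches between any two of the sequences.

Pairwise Hamming distances:
  Smp218 vs Smp19: 4
  Smp218 vs Smp61: 10
  Smp19 vs Smp61: 14
The smallest is 4, between Smp218 and Smp19.

4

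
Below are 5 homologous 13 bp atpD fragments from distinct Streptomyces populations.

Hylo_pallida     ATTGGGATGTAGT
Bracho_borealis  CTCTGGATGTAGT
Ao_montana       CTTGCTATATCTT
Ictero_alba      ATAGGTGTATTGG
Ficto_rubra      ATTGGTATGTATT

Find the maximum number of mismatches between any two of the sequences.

8

Pairwise Hamming distances:
  Hylo_pallida vs Bracho_borealis: 3
  Hylo_pallida vs Ao_montana: 6
  Hylo_pallida vs Ictero_alba: 6
  Hylo_pallida vs Ficto_rubra: 2
  Bracho_borealis vs Ao_montana: 7
  Bracho_borealis vs Ictero_alba: 8
  Bracho_borealis vs Ficto_rubra: 5
  Ao_montana vs Ictero_alba: 7
  Ao_montana vs Ficto_rubra: 4
  Ictero_alba vs Ficto_rubra: 6
The largest is 8, between Bracho_borealis and Ictero_alba.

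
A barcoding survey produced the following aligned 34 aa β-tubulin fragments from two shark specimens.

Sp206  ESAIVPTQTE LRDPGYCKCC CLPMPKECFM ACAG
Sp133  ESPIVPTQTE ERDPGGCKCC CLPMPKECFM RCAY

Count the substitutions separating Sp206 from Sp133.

5

The sequences differ at positions 3 (A/P), 11 (L/E), 16 (Y/G), 31 (A/R), 34 (G/Y).
That gives 5 mismatches out of 34 aligned sites, so the Hamming distance is 5.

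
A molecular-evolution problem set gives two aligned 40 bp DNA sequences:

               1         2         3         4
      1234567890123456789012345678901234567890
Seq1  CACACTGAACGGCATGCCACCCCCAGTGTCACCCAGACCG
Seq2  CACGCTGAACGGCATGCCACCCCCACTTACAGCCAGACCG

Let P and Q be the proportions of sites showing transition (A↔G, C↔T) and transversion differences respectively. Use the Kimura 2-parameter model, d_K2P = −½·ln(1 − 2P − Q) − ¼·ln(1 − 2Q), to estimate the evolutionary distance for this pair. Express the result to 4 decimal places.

Differing sites — 4:A/G (Ti); 26:G/C (Tv); 28:G/T (Tv); 29:T/A (Tv); 32:C/G (Tv).
Of the 5 differences, 1 transition and 4 transversions over 40 sites: P = 1/40 = 0.025000, Q = 4/40 = 0.100000.
d = −0.5·ln(0.850000) − 0.25·ln(0.800000) = −0.5·(-0.162519) − 0.25·(-0.223144) = 0.1370.

0.1370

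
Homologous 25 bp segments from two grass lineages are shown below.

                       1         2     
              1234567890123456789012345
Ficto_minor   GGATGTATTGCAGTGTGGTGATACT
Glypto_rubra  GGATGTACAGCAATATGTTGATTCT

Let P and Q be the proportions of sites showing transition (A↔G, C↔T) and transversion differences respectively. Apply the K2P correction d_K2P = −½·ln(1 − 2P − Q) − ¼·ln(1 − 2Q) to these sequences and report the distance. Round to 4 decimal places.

0.2918

Differing sites — 8:T/C (Ti); 9:T/A (Tv); 13:G/A (Ti); 15:G/A (Ti); 18:G/T (Tv); 23:A/T (Tv).
Of the 6 differences, 3 transitions and 3 transversions over 25 sites: P = 3/25 = 0.120000, Q = 3/25 = 0.120000.
d = −0.5·ln(0.640000) − 0.25·ln(0.760000) = −0.5·(-0.446287) − 0.25·(-0.274437) = 0.2918.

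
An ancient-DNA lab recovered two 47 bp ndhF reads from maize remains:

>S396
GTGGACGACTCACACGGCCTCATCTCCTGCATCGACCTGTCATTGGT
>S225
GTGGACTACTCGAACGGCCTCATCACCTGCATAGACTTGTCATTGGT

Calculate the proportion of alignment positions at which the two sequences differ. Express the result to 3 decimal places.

Differing sites — 7:G/T; 12:A/G; 13:C/A; 25:T/A; 33:C/A; 37:C/T.
There are 6 differences over 47 sites, so p = 6/47 = 0.128.

0.128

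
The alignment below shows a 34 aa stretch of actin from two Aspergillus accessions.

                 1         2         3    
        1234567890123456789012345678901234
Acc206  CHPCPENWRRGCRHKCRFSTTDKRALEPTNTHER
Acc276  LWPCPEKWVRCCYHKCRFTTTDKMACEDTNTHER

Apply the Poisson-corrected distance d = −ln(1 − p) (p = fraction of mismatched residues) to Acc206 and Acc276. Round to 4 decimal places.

0.3483

Mismatches occur at site 1 (C→L), site 2 (H→W), site 7 (N→K), site 9 (R→V), site 11 (G→C), site 13 (R→Y), site 19 (S→T), site 24 (R→M), site 26 (L→C), site 28 (P→D).
p = 10/34 = 0.294118.
d = −ln(1 − 0.294118) = −ln(0.705882) = 0.3483.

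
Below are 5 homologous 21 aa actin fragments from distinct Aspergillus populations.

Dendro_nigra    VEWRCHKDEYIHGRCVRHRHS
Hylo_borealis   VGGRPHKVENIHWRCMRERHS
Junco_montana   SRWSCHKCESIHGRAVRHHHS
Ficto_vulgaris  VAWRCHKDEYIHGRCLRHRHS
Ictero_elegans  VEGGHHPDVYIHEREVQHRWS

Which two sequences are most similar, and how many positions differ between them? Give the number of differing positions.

Pairwise Hamming distances:
  Dendro_nigra vs Hylo_borealis: 8
  Dendro_nigra vs Junco_montana: 7
  Dendro_nigra vs Ficto_vulgaris: 2
  Dendro_nigra vs Ictero_elegans: 9
  Hylo_borealis vs Junco_montana: 12
  Hylo_borealis vs Ficto_vulgaris: 8
  Hylo_borealis vs Ictero_elegans: 13
  Junco_montana vs Ficto_vulgaris: 8
  Junco_montana vs Ictero_elegans: 14
  Ficto_vulgaris vs Ictero_elegans: 11
The smallest is 2, between Dendro_nigra and Ficto_vulgaris.

2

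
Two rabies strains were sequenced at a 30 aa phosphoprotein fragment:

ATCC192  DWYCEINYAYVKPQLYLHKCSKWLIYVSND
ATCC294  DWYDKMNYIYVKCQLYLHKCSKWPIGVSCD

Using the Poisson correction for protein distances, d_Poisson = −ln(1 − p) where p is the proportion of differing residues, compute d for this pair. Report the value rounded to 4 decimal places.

Mismatches occur at site 4 (C/D), site 5 (E/K), site 6 (I/M), site 9 (A/I), site 13 (P/C), site 24 (L/P), site 26 (Y/G), site 29 (N/C).
p = 8/30 = 0.266667.
d = −ln(1 − 0.266667) = −ln(0.733333) = 0.3102.

0.3102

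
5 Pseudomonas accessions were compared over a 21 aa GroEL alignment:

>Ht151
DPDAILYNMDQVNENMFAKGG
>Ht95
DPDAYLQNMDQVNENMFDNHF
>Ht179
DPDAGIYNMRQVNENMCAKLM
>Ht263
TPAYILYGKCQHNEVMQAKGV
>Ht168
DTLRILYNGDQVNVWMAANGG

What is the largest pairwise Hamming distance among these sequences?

15

Pairwise Hamming distances:
  Ht151 vs Ht95: 6
  Ht151 vs Ht179: 6
  Ht151 vs Ht263: 10
  Ht151 vs Ht168: 8
  Ht95 vs Ht179: 9
  Ht95 vs Ht263: 15
  Ht95 vs Ht168: 12
  Ht179 vs Ht263: 13
  Ht179 vs Ht168: 13
  Ht263 vs Ht168: 13
The largest is 15, between Ht95 and Ht263.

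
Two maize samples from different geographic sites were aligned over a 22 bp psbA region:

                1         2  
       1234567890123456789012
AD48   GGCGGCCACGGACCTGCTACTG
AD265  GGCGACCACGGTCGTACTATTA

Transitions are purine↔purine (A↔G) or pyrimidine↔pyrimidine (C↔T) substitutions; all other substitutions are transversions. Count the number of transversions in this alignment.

Mismatches occur at site 5 (G↔A, transition), site 12 (A↔T, transversion), site 14 (C↔G, transversion), site 16 (G↔A, transition), site 20 (C↔T, transition), site 22 (G↔A, transition).
Of the 6 differences, 4 transitions and 2 transversions, so the answer is 2.

2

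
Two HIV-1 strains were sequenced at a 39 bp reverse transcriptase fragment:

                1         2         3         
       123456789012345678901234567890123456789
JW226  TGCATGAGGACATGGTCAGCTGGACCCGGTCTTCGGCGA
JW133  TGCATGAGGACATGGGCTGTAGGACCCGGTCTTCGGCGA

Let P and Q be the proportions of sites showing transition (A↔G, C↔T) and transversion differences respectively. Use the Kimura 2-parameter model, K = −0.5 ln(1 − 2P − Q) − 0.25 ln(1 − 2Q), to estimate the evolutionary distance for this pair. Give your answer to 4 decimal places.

Mismatches occur at site 16 (T→G, transversion), site 18 (A→T, transversion), site 20 (C→T, transition), site 21 (T→A, transversion).
Of the 4 differences, 1 transition and 3 transversions over 39 sites: P = 1/39 = 0.025641, Q = 3/39 = 0.076923.
d = −0.5·ln(0.871795) − 0.25·ln(0.846154) = −0.5·(-0.137201) − 0.25·(-0.167054) = 0.1104.

0.1104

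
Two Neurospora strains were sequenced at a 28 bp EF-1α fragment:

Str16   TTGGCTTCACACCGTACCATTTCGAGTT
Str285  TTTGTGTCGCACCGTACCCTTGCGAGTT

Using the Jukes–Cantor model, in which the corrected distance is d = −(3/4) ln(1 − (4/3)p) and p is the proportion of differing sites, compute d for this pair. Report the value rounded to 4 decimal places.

0.2524

Mismatches occur at site 3 (G/T), site 5 (C/T), site 6 (T/G), site 9 (A/G), site 19 (A/C), site 22 (T/G).
p = 6/28 = 0.214286.
d = −0.75 · ln(1 − (4/3)·0.214286) = −0.75 · ln(0.714285) = −0.75 · (-0.336473) = 0.2524.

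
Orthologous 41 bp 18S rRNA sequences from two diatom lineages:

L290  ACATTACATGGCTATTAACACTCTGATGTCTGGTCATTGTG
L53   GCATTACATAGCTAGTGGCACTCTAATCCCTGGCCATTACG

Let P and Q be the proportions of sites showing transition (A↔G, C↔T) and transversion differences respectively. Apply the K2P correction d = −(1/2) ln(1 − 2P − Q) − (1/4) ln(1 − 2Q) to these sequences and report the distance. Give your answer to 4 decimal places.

Differing sites — 1:A/G (Ti); 10:G/A (Ti); 15:T/G (Tv); 17:A/G (Ti); 18:A/G (Ti); 25:G/A (Ti); 28:G/C (Tv); 29:T/C (Ti); 34:T/C (Ti); 39:G/A (Ti); 40:T/C (Ti).
Of the 11 differences, 9 transitions and 2 transversions over 41 sites: P = 9/41 = 0.219512, Q = 2/41 = 0.048780.
d = −0.5·ln(0.512196) − 0.25·ln(0.902440) = −0.5·(-0.669048) − 0.25·(-0.102653) = 0.3602.

0.3602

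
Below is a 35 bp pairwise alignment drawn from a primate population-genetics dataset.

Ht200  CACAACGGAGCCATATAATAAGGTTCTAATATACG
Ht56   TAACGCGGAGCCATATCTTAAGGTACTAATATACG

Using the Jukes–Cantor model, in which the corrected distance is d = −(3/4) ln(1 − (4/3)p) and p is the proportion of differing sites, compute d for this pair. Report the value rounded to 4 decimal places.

Mismatches occur at site 1 (C↔T), site 3 (C↔A), site 4 (A↔C), site 5 (A↔G), site 17 (A↔C), site 18 (A↔T), site 25 (T↔A).
p = 7/35 = 0.200000.
d = −0.75 · ln(1 − (4/3)·0.200000) = −0.75 · ln(0.733333) = −0.75 · (-0.310155) = 0.2326.

0.2326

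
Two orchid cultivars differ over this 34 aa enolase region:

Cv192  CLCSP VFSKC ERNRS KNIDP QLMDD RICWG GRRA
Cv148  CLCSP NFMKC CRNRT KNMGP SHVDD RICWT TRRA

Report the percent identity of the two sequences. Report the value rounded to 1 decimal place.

Differing sites — 6:V/N; 8:S/M; 11:E/C; 15:S/T; 18:I/M; 19:D/G; 21:Q/S; 22:L/H; 23:M/V; 30:G/T; 31:G/T.
23 of the 34 sites match, so the percent identity is 23/34 × 100 = 67.6%.

67.6%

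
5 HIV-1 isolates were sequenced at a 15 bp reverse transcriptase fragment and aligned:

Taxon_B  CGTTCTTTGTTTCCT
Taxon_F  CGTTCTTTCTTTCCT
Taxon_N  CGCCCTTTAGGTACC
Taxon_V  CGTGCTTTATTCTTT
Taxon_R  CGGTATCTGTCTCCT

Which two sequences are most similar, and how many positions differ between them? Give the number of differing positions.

Pairwise Hamming distances:
  Taxon_B vs Taxon_F: 1
  Taxon_B vs Taxon_N: 7
  Taxon_B vs Taxon_V: 5
  Taxon_B vs Taxon_R: 4
  Taxon_F vs Taxon_N: 7
  Taxon_F vs Taxon_V: 5
  Taxon_F vs Taxon_R: 5
  Taxon_N vs Taxon_V: 8
  Taxon_N vs Taxon_R: 9
  Taxon_V vs Taxon_R: 9
The smallest is 1, between Taxon_B and Taxon_F.

1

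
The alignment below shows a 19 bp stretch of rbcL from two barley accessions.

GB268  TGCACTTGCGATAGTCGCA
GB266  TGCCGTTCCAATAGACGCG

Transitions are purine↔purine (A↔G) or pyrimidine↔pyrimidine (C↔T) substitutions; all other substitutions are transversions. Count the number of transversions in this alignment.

Differing sites — 4:A/C (Tv); 5:C/G (Tv); 8:G/C (Tv); 10:G/A (Ti); 15:T/A (Tv); 19:A/G (Ti).
Of the 6 differences, 2 transitions and 4 transversions, so the answer is 4.

4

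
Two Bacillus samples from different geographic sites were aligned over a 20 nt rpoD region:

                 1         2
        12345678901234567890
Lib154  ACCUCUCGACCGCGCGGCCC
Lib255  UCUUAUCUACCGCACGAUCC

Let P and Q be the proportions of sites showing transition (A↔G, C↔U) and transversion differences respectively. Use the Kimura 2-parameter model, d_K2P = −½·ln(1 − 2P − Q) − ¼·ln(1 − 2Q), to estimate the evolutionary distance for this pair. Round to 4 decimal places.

Mismatches occur at site 1 (A/U, transversion), site 3 (C/U, transition), site 5 (C/A, transversion), site 8 (G/U, transversion), site 14 (G/A, transition), site 17 (G/A, transition), site 18 (C/U, transition).
Of the 7 differences, 4 transitions and 3 transversions over 20 sites: P = 4/20 = 0.200000, Q = 3/20 = 0.150000.
d = −0.5·ln(0.450000) − 0.25·ln(0.700000) = −0.5·(-0.798508) − 0.25·(-0.356675) = 0.4884.

0.4884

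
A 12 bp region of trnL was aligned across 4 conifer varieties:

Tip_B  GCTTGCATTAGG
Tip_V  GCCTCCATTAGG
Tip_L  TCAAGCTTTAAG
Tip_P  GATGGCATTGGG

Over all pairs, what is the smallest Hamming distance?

2

Pairwise Hamming distances:
  Tip_B vs Tip_V: 2
  Tip_B vs Tip_L: 5
  Tip_B vs Tip_P: 3
  Tip_V vs Tip_L: 6
  Tip_V vs Tip_P: 5
  Tip_L vs Tip_P: 7
The smallest is 2, between Tip_B and Tip_V.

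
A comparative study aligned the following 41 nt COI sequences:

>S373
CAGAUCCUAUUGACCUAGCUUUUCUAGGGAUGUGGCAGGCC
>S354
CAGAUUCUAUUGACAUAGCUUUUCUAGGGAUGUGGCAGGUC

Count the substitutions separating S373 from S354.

The sequences differ at positions 6 (C/U), 15 (C/A), 40 (C/U).
That gives 3 mismatches out of 41 aligned sites, so the Hamming distance is 3.

3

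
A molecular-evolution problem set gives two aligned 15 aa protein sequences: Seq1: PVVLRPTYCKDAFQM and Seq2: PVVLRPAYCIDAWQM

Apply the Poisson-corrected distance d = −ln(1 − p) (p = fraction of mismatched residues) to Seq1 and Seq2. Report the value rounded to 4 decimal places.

Mismatches occur at site 7 (T→A), site 10 (K→I), site 13 (F→W).
p = 3/15 = 0.200000.
d = −ln(1 − 0.200000) = −ln(0.800000) = 0.2231.

0.2231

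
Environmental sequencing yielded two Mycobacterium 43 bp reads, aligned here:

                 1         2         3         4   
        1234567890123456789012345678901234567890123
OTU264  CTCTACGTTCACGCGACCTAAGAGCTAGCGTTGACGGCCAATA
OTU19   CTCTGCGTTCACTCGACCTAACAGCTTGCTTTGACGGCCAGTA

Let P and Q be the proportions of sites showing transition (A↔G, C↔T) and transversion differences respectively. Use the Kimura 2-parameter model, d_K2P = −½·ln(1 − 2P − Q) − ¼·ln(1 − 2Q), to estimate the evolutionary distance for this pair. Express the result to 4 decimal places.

0.1544

Differing sites — 5:A/G (Ti); 13:G/T (Tv); 22:G/C (Tv); 27:A/T (Tv); 30:G/T (Tv); 41:A/G (Ti).
Of the 6 differences, 2 transitions and 4 transversions over 43 sites: P = 2/43 = 0.046512, Q = 4/43 = 0.093023.
d = −0.5·ln(0.813953) − 0.25·ln(0.813954) = −0.5·(-0.205853) − 0.25·(-0.205851) = 0.1544.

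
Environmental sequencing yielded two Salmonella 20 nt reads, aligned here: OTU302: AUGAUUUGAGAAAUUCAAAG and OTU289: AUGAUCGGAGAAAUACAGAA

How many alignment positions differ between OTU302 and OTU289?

5

Mismatches occur at site 6 (U/C), site 7 (U/G), site 15 (U/A), site 18 (A/G), site 20 (G/A).
That gives 5 mismatches out of 20 aligned sites, so the Hamming distance is 5.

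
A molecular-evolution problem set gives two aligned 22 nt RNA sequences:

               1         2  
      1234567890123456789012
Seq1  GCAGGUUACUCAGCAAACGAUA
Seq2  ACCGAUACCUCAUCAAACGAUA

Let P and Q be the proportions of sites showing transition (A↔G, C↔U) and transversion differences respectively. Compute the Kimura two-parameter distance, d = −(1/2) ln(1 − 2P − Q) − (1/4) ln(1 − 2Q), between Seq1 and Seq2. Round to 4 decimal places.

Mismatches occur at site 1 (G↔A, transition), site 3 (A↔C, transversion), site 5 (G↔A, transition), site 7 (U↔A, transversion), site 8 (A↔C, transversion), site 13 (G↔U, transversion).
Of the 6 differences, 2 transitions and 4 transversions over 22 sites: P = 2/22 = 0.090909, Q = 4/22 = 0.181818.
d = −0.5·ln(0.636364) − 0.25·ln(0.636364) = −0.5·(-0.451985) − 0.25·(-0.451985) = 0.3390.

0.3390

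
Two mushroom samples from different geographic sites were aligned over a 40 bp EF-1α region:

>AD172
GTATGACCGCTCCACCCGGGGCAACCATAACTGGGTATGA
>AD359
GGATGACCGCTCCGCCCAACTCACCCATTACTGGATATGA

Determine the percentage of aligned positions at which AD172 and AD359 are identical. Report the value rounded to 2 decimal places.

77.50%

The sequences differ at positions 2 (T/G), 14 (A/G), 18 (G/A), 19 (G/A), 20 (G/C), 21 (G/T), 24 (A/C), 29 (A/T), 35 (G/A).
31 of the 40 sites match, so the percent identity is 31/40 × 100 = 77.50%.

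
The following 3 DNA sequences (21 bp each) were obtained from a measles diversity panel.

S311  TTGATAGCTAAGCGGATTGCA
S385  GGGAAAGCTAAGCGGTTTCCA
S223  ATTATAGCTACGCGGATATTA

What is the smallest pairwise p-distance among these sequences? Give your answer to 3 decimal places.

Pairwise Hamming distances:
  S311 vs S385: 5
  S311 vs S223: 6
  S385 vs S223: 9
The smallest is 5 mismatches, between S311 and S385; p = 5/21 = 0.238.

0.238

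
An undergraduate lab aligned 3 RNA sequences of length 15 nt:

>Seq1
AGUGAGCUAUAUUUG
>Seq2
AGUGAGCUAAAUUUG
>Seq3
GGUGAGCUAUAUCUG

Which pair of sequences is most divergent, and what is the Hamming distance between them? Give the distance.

3

Pairwise Hamming distances:
  Seq1 vs Seq2: 1
  Seq1 vs Seq3: 2
  Seq2 vs Seq3: 3
The largest is 3, between Seq2 and Seq3.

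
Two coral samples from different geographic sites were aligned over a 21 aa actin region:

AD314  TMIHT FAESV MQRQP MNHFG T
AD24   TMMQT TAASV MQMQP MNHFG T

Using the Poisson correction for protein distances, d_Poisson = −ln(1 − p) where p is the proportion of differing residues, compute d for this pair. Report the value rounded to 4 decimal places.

Differing sites — 3:I/M; 4:H/Q; 6:F/T; 8:E/A; 13:R/M.
p = 5/21 = 0.238095.
d = −ln(1 − 0.238095) = −ln(0.761905) = 0.2719.

0.2719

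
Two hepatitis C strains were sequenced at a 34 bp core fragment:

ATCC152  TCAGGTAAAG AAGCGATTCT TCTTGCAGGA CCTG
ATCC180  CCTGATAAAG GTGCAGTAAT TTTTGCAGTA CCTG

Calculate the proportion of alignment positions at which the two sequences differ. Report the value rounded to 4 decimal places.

Mismatches occur at site 1 (T→C), site 3 (A→T), site 5 (G→A), site 11 (A→G), site 12 (A→T), site 15 (G→A), site 16 (A→G), site 18 (T→A), site 19 (C→A), site 22 (C→T), site 29 (G→T).
There are 11 differences over 34 sites, so p = 11/34 = 0.3235.

0.3235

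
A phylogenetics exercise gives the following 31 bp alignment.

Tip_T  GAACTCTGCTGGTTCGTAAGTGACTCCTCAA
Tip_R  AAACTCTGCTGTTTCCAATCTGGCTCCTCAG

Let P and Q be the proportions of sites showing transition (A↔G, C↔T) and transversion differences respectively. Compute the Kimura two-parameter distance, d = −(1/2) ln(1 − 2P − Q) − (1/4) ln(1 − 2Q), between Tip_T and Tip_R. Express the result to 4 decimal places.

0.3165

Differing sites — 1:G/A (Ti); 12:G/T (Tv); 16:G/C (Tv); 17:T/A (Tv); 19:A/T (Tv); 20:G/C (Tv); 23:A/G (Ti); 31:A/G (Ti).
Of the 8 differences, 3 transitions and 5 transversions over 31 sites: P = 3/31 = 0.096774, Q = 5/31 = 0.161290.
d = −0.5·ln(0.645162) − 0.25·ln(0.677420) = −0.5·(-0.438254) − 0.25·(-0.389464) = 0.3165.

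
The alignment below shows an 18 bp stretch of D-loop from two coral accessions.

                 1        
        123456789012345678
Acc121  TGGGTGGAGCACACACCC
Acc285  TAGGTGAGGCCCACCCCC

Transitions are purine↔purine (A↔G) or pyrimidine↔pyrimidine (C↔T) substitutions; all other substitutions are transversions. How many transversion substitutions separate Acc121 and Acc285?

Mismatches occur at site 2 (G→A, transition), site 7 (G→A, transition), site 8 (A→G, transition), site 11 (A→C, transversion), site 15 (A→C, transversion).
Of the 5 differences, 3 transitions and 2 transversions, so the answer is 2.

2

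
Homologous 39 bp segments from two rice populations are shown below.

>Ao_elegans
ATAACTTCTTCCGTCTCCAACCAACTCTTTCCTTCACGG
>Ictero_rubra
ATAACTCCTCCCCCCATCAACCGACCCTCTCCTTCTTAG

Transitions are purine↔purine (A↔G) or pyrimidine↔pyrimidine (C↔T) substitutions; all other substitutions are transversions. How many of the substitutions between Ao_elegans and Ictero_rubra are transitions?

9

The sequences differ at positions 7 (T/C, transition), 10 (T/C, transition), 13 (G/C, transversion), 14 (T/C, transition), 16 (T/A, transversion), 17 (C/T, transition), 23 (A/G, transition), 26 (T/C, transition), 29 (T/C, transition), 36 (A/T, transversion), 37 (C/T, transition), 38 (G/A, transition).
Of the 12 differences, 9 transitions and 3 transversions, so the answer is 9.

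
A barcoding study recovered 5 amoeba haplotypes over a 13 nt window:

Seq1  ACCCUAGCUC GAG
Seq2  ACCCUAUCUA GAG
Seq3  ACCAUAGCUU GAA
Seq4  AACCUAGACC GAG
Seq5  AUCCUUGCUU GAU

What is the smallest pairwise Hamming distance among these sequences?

2

Pairwise Hamming distances:
  Seq1 vs Seq2: 2
  Seq1 vs Seq3: 3
  Seq1 vs Seq4: 3
  Seq1 vs Seq5: 4
  Seq2 vs Seq3: 4
  Seq2 vs Seq4: 5
  Seq2 vs Seq5: 5
  Seq3 vs Seq4: 6
  Seq3 vs Seq5: 4
  Seq4 vs Seq5: 6
The smallest is 2, between Seq1 and Seq2.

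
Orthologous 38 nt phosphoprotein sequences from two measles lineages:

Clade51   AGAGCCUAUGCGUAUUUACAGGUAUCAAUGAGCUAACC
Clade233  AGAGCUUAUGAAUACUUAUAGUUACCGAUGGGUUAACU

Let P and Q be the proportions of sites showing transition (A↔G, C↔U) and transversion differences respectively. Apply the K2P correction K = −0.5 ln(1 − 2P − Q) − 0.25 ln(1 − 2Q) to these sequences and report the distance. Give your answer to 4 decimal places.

0.4014

Differing sites — 6:C/U (Ti); 11:C/A (Tv); 12:G/A (Ti); 15:U/C (Ti); 19:C/U (Ti); 22:G/U (Tv); 25:U/C (Ti); 27:A/G (Ti); 31:A/G (Ti); 33:C/U (Ti); 38:C/U (Ti).
Of the 11 differences, 9 transitions and 2 transversions over 38 sites: P = 9/38 = 0.236842, Q = 2/38 = 0.052632.
d = −0.5·ln(0.473684) − 0.25·ln(0.894736) = −0.5·(-0.747215) − 0.25·(-0.111227) = 0.4014.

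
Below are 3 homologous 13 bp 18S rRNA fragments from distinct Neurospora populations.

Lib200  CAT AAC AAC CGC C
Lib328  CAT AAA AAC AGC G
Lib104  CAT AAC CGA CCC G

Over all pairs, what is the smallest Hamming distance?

Pairwise Hamming distances:
  Lib200 vs Lib328: 3
  Lib200 vs Lib104: 5
  Lib328 vs Lib104: 6
The smallest is 3, between Lib200 and Lib328.

3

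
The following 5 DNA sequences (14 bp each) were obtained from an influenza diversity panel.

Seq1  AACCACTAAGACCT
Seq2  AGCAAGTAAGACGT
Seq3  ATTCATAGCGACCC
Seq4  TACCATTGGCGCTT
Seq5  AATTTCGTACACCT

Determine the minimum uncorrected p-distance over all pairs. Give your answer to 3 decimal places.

0.286

Pairwise Hamming distances:
  Seq1 vs Seq2: 4
  Seq1 vs Seq3: 7
  Seq1 vs Seq4: 7
  Seq1 vs Seq5: 6
  Seq2 vs Seq3: 9
  Seq2 vs Seq4: 9
  Seq2 vs Seq5: 9
  Seq3 vs Seq4: 9
  Seq3 vs Seq5: 9
  Seq4 vs Seq5: 10
The smallest is 4 mismatches, between Seq1 and Seq2; p = 4/14 = 0.286.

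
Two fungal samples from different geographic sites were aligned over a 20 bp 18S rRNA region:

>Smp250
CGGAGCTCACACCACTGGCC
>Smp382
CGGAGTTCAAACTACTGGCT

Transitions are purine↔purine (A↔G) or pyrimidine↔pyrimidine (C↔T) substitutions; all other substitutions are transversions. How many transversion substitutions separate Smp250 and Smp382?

1

Differing sites — 6:C/T (Ti); 10:C/A (Tv); 13:C/T (Ti); 20:C/T (Ti).
Of the 4 differences, 3 transitions and 1 transversion, so the answer is 1.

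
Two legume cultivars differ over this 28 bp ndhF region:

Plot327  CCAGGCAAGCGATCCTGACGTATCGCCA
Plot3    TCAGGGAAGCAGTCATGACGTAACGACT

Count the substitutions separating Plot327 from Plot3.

8

Differing sites — 1:C/T; 6:C/G; 11:G/A; 12:A/G; 15:C/A; 23:T/A; 26:C/A; 28:A/T.
That gives 8 mismatches out of 28 aligned sites, so the Hamming distance is 8.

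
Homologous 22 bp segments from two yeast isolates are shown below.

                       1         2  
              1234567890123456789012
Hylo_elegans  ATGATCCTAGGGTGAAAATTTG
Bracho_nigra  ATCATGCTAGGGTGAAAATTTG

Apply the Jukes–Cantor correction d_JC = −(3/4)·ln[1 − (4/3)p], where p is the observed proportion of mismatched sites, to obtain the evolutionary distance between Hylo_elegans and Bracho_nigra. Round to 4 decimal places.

Differing sites — 3:G/C; 6:C/G.
p = 2/22 = 0.090909.
d = −0.75 · ln(1 − (4/3)·0.090909) = −0.75 · ln(0.878788) = −0.75 · (-0.129212) = 0.0969.

0.0969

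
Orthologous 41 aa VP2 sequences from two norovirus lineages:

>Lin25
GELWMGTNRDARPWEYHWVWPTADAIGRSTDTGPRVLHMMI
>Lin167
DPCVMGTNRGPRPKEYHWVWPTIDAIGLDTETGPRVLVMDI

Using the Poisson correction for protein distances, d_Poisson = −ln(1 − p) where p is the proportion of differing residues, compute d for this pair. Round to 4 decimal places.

The sequences differ at positions 1 (G/D), 2 (E/P), 3 (L/C), 4 (W/V), 10 (D/G), 11 (A/P), 14 (W/K), 23 (A/I), 28 (R/L), 29 (S/D), 31 (D/E), 38 (H/V), 40 (M/D).
p = 13/41 = 0.317073.
d = −ln(1 − 0.317073) = −ln(0.682927) = 0.3814.

0.3814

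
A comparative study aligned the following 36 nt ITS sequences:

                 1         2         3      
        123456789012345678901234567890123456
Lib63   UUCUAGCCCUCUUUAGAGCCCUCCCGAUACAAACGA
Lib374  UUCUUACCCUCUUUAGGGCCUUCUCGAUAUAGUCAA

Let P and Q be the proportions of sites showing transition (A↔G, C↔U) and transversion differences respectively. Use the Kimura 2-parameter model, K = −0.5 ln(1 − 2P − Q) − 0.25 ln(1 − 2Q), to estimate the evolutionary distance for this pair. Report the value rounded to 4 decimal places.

The sequences differ at positions 5 (A/U, transversion), 6 (G/A, transition), 17 (A/G, transition), 21 (C/U, transition), 24 (C/U, transition), 30 (C/U, transition), 32 (A/G, transition), 33 (A/U, transversion), 35 (G/A, transition).
Of the 9 differences, 7 transitions and 2 transversions over 36 sites: P = 7/36 = 0.194444, Q = 2/36 = 0.055556.
d = −0.5·ln(0.555556) − 0.25·ln(0.888888) = −0.5·(-0.587786) − 0.25·(-0.117784) = 0.3233.

0.3233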